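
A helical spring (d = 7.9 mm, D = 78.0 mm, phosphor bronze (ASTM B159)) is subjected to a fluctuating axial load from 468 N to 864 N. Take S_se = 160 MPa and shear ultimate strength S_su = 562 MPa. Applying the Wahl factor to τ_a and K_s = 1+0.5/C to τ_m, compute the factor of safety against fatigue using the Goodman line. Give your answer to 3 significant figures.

C = D/d = 78.0/7.9 = 9.8734; K_W = (4C−1)/(4C−4)+0.615/C = 1.1468; K_s = 1+0.5/C = 1.0506
F_a = (F_max−F_min)/2 = 198 N; F_m = (F_max+F_min)/2 = 666 N
τ_a = K_W·8F_aD/(πd³) = 1.1468 × 79.766 = 91.477 MPa
τ_m = K_s·8F_mD/(πd³) = 1.0506 × 268.3 = 281.89 MPa
Goodman: 1/n_f = τ_a/S_se + τ_m/S_su = 91.477/160 + 281.89/562 = 0.57173 + 0.50159 = 1.0733
n_f = 1/1.0733 = 0.9317

0.932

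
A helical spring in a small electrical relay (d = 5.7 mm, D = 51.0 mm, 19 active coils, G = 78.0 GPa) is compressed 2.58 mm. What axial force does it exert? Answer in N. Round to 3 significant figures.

10.5 N

k = Gd⁴/(8D³N_a) = (78.0×10³)(5.7⁴)/(8·51.0³·19) = 4.0836 N/mm
F = k·δ = 4.0836 × 2.58 = 10.536 N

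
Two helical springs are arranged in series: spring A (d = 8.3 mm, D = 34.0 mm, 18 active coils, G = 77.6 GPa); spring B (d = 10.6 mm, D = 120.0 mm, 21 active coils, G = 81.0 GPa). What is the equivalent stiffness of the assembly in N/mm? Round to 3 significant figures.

3.34 N/mm

k_A = Gd⁴/(8D³N_a) = (77.6×10³)(8.3⁴)/(8·34.0³·18) = 65.069 N/mm
k_B = Gd⁴/(8D³N_a) = (81.0×10³)(10.6⁴)/(8·120.0³·21) = 3.5225 N/mm
Series: 1/k_eq = 1/65.069 + 1/3.5225 = 0.29925; k_eq = 3.3416 N/mm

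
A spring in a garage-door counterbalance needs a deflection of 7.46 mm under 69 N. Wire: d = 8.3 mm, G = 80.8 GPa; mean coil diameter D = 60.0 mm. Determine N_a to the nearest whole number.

Required rate k = F/δ = 69/7.46 = 9.2493 N/mm
N_a = Gd⁴/(8D³k) = (80.8×10³ × 8.3⁴)/(8 × 60.0³ × 9.2493)
    = 3.83463e+08 / 1.59828e+07 = 23.99 → 24 coils

24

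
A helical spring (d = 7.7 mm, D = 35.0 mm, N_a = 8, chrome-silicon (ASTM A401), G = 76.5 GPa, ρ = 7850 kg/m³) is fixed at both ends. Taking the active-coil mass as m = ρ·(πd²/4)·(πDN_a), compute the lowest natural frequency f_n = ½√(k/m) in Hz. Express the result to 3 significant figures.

k = Gd⁴/(8D³N_a) = (76.5×10³)(7.7⁴)/(8·35.0³·8) = 98.003 N/mm = 98003 N/m
Wire length L = πDN_a = π·35.0·8 = 879.65 mm
m = ρ·(πd²/4)·L = 7850 × 46.566×10⁻⁶ m² × 0.87965 m = 0.32155 kg
f_n = ½√(k/m) = 0.5·√(98003/0.32155) = 0.5·√(3.0478e+05) = 276.04 Hz

276 Hz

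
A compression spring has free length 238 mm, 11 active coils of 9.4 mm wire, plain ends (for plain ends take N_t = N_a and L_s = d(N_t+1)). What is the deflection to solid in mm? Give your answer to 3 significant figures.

125 mm

N_t = 11; L_s = 9.4·12 = 112.8 mm
δ_solid = L₀ − L_s = 238 − 112.8 = 125.2 mm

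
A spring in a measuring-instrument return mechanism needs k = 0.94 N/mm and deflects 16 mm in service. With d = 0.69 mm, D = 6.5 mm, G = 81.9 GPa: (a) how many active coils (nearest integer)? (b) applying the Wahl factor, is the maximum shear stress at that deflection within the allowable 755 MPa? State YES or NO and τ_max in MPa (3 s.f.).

N_a = Gd⁴/(8D³k) = (81.9×10³)(0.69⁴)/(8·6.5³·0.94) = 8.989 → N_a = 9
Actual rate k = Gd⁴/(8D³·9) = 0.93887 N/mm
Working load F = kδ = 0.93887·16 = 15.022 N
C = 6.5/0.69 = 9.4203; K_W = (4C−1)/(4C−4)+0.615/C = 1.1544
τ_max = K_W·8FD/(πd³) = 1.1544·756.89 = 873.72 MPa
τ_max > 755 MPa → exceeds allowable

(a) 9 coils; (b) NO, τ_max = 874 MPa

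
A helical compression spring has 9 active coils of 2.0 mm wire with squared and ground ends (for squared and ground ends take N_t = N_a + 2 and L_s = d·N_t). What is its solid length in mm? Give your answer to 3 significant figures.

squared and ground ends: N_t = N_a + 2 = 9 + 2 = 11
L_s = d·N_t = 2.0 × 11 = 22 mm

22.0 mm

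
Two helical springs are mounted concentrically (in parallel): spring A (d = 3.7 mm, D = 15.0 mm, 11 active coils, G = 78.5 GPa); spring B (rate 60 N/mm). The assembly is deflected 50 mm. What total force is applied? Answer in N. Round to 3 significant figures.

k_A = Gd⁴/(8D³N_a) = (78.5×10³)(3.7⁴)/(8·15.0³·11) = 49.536 N/mm
Parallel: k_eq = 49.536 + 60 = 109.54 N/mm
F = k_eq·δ = 109.54·50 = 5476.8 N

5480 N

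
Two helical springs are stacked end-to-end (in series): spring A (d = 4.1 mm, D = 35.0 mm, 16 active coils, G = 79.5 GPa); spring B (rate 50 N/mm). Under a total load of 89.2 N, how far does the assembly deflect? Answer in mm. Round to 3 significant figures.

k_A = Gd⁴/(8D³N_a) = (79.5×10³)(4.1⁴)/(8·35.0³·16) = 4.0934 N/mm
Series: 1/k_eq = 1/4.0934 + 1/50 = 0.26429; k_eq = 3.7837 N/mm
δ = F/k_eq = 89.2/3.7837 = 23.575 mm

23.6 mm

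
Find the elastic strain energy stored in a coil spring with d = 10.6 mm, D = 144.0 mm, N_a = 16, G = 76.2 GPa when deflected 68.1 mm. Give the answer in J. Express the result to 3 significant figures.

k = Gd⁴/(8D³N_a) = (76.2×10³)(10.6⁴)/(8·144.0³·16) = 2.517 N/mm
U = ½kδ² = 0.5 × 2.517 × 68.1² = 5836.4 N·mm = 5.8364 J

5.84 J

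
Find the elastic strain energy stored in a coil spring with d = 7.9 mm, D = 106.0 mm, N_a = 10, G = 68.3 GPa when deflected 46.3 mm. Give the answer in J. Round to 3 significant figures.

k = Gd⁴/(8D³N_a) = (68.3×10³)(7.9⁴)/(8·106.0³·10) = 2.792 N/mm
U = ½kδ² = 0.5 × 2.792 × 46.3² = 2992.6 N·mm = 2.9926 J

2.99 J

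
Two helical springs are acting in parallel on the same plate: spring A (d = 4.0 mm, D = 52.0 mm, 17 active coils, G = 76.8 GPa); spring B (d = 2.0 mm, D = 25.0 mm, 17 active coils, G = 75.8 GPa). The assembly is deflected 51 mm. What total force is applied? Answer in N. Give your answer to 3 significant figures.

81.5 N

k_A = Gd⁴/(8D³N_a) = (76.8×10³)(4.0⁴)/(8·52.0³·17) = 1.0281 N/mm
k_B = Gd⁴/(8D³N_a) = (75.8×10³)(2.0⁴)/(8·25.0³·17) = 0.57073 N/mm
Parallel: k_eq = 1.0281 + 0.57073 = 1.5989 N/mm
F = k_eq·δ = 1.5989·51 = 81.542 N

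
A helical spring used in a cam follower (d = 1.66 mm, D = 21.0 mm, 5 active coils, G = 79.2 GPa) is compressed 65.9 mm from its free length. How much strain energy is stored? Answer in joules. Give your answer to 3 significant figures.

3.53 J

k = Gd⁴/(8D³N_a) = (79.2×10³)(1.66⁴)/(8·21.0³·5) = 1.6235 N/mm
U = ½kδ² = 0.5 × 1.6235 × 65.9² = 3525.2 N·mm = 3.5252 J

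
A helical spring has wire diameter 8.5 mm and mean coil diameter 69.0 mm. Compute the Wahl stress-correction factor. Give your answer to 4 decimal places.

1.1811

C = D/d = 69.0/8.5 = 8.1176
K_W = (4C−1)/(4C−4) + 0.615/C = 31.471/28.471 + 0.0758 = 1.1811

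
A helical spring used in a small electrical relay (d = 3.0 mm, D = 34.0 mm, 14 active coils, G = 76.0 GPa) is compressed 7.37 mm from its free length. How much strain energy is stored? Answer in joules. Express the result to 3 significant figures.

k = Gd⁴/(8D³N_a) = (76.0×10³)(3.0⁴)/(8·34.0³·14) = 1.3984 N/mm
U = ½kδ² = 0.5 × 1.3984 × 7.37² = 37.979 N·mm = 0.037979 J

0.0380 J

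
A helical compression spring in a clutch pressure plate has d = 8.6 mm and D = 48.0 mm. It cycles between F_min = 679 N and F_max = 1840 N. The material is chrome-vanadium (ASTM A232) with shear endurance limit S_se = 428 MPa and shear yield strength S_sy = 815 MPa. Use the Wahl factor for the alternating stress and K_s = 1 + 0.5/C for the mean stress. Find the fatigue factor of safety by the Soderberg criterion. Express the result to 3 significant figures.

C = D/d = 48.0/8.6 = 5.5814; K_W = (4C−1)/(4C−4)+0.615/C = 1.2739; K_s = 1+0.5/C = 1.0896
F_a = (F_max−F_min)/2 = 580.5 N; F_m = (F_max+F_min)/2 = 1259.5 N
τ_a = K_W·8F_aD/(πd³) = 1.2739 × 111.55 = 142.11 MPa
τ_m = K_s·8F_mD/(πd³) = 1.0896 × 242.04 = 263.72 MPa
Soderberg: 1/n_f = τ_a/S_se + τ_m/S_sy = 142.11/428 + 263.72/815 = 0.33203 + 0.32358 = 0.65561
n_f = 1/0.65561 = 1.525

1.53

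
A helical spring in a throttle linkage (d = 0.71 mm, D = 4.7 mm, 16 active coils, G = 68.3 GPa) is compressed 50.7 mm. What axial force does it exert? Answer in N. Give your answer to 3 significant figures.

k = Gd⁴/(8D³N_a) = (68.3×10³)(0.71⁴)/(8·4.7³·16) = 1.306 N/mm
F = k·δ = 1.306 × 50.7 = 66.215 N

66.2 N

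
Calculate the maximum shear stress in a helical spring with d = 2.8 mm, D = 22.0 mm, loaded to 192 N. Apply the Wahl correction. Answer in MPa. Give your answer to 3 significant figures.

Spring index C = D/d = 22.0/2.8 = 7.8571
K_W = (4C−1)/(4C−4) + 0.615/C = 30.429/27.429 + 0.0783 = 1.1876
τ₀ = 8FD/(πd³) = 8·192·22.0/(π·2.8³) = 33792/68.964 = 489.99 MPa
τ_max = K·τ₀ = 1.1876 × 489.99 = 581.94 MPa

582 MPa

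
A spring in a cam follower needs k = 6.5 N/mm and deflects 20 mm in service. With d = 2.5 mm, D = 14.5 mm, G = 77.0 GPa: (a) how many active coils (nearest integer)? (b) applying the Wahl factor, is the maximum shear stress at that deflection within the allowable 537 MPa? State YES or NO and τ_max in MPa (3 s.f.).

(a) 19 coils; (b) YES, τ_max = 387 MPa

N_a = Gd⁴/(8D³k) = (77.0×10³)(2.5⁴)/(8·14.5³·6.5) = 18.97 → N_a = 19
Actual rate k = Gd⁴/(8D³·19) = 6.4909 N/mm
Working load F = kδ = 6.4909·20 = 129.82 N
C = 14.5/2.5 = 5.8000; K_W = (4C−1)/(4C−4)+0.615/C = 1.2623
τ_max = K_W·8FD/(πd³) = 1.2623·306.78 = 387.24 MPa
τ_max ≤ 537 MPa → acceptable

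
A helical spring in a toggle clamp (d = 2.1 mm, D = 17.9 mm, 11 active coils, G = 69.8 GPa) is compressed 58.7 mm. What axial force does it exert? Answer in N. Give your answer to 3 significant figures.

158 N

k = Gd⁴/(8D³N_a) = (69.8×10³)(2.1⁴)/(8·17.9³·11) = 2.6896 N/mm
F = k·δ = 2.6896 × 58.7 = 157.88 N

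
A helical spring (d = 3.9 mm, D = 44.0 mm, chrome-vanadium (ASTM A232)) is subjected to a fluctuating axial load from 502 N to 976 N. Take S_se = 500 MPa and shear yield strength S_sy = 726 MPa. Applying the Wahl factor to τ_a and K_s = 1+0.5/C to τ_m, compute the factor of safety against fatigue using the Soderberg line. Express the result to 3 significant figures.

C = D/d = 44.0/3.9 = 11.2821; K_W = (4C−1)/(4C−4)+0.615/C = 1.1275; K_s = 1+0.5/C = 1.0443
F_a = (F_max−F_min)/2 = 237 N; F_m = (F_max+F_min)/2 = 739 N
τ_a = K_W·8F_aD/(πd³) = 1.1275 × 447.66 = 504.71 MPa
τ_m = K_s·8F_mD/(πd³) = 1.0443 × 1395.9 = 1457.7 MPa
Soderberg: 1/n_f = τ_a/S_se + τ_m/S_sy = 504.71/500 + 1457.7/726 = 1.00943 + 2.00789 = 3.0173
n_f = 1/3.0173 = 0.3314

0.331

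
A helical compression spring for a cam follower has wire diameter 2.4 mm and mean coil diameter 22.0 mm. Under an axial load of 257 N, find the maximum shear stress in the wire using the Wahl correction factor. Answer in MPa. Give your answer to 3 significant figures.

Spring index C = D/d = 22.0/2.4 = 9.1667
K_W = (4C−1)/(4C−4) + 0.615/C = 35.667/32.667 + 0.0671 = 1.1589
τ₀ = 8FD/(πd³) = 8·257·22.0/(π·2.4³) = 45232/43.429 = 1041.5 MPa
τ_max = K·τ₀ = 1.1589 × 1041.5 = 1207 MPa

1210 MPa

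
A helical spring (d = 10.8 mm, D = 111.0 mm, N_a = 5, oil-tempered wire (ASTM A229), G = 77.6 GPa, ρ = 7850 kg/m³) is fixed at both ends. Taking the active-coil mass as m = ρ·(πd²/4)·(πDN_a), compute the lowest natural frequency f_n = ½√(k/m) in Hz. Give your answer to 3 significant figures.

k = Gd⁴/(8D³N_a) = (77.6×10³)(10.8⁴)/(8·111.0³·5) = 19.299 N/mm = 19299 N/m
Wire length L = πDN_a = π·111.0·5 = 1743.6 mm
m = ρ·(πd²/4)·L = 7850 × 91.609×10⁻⁶ m² × 1.7436 m = 1.2539 kg
f_n = ½√(k/m) = 0.5·√(19299/1.2539) = 0.5·√(15391) = 62.031 Hz

62.0 Hz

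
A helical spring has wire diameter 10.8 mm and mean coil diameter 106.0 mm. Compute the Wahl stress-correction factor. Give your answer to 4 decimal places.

C = D/d = 106.0/10.8 = 9.8148
K_W = (4C−1)/(4C−4) + 0.615/C = 38.259/35.259 + 0.0627 = 1.1477

1.1477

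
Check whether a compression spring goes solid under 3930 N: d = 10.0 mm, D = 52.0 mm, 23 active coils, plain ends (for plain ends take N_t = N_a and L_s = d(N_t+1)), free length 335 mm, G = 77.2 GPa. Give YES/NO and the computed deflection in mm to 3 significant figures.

YES, δ = 132 mm

k = Gd⁴/(8D³N_a) = (77.2×10³)(10.0⁴)/(8·52.0³·23) = 29.839 N/mm
N_t = 23; L_s = 10.0·24 = 240 mm; δ_solid = L₀ − L_s = 335 − 240 = 95 mm
δ = F/k = 3930/29.839 = 131.71 mm
δ ≥ δ_solid → spring goes solid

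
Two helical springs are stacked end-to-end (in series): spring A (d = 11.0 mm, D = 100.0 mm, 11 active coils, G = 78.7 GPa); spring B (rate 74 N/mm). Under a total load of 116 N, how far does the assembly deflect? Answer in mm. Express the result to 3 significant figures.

10.4 mm

k_A = Gd⁴/(8D³N_a) = (78.7×10³)(11.0⁴)/(8·100.0³·11) = 13.094 N/mm
Series: 1/k_eq = 1/13.094 + 1/74 = 0.089886; k_eq = 11.125 N/mm
δ = F/k_eq = 116/11.125 = 10.427 mm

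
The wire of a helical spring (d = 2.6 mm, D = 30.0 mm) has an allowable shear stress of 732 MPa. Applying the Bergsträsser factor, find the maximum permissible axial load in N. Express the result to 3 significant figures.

151 N

C = D/d = 30.0/2.6 = 11.5385
K_B = (4C+2)/(4C−3) = 48.154/43.154 = 1.1159
τ_max = K·8FD/(πd³) → F_max = τ_allow·πd³/(8DK)
F_max = 732·π·2.6³/(8·30.0·1.1159) = 40419/267.81 = 150.92 N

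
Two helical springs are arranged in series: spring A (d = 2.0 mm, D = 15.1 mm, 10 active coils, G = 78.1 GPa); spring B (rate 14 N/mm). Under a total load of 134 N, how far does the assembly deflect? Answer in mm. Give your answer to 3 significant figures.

k_A = Gd⁴/(8D³N_a) = (78.1×10³)(2.0⁴)/(8·15.1³·10) = 4.5368 N/mm
Series: 1/k_eq = 1/4.5368 + 1/14 = 0.29185; k_eq = 3.4264 N/mm
δ = F/k_eq = 134/3.4264 = 39.108 mm

39.1 mm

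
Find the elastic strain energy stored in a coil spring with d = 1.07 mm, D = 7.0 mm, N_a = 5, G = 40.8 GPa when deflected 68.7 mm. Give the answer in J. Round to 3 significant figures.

k = Gd⁴/(8D³N_a) = (40.8×10³)(1.07⁴)/(8·7.0³·5) = 3.898 N/mm
U = ½kδ² = 0.5 × 3.898 × 68.7² = 9198.7 N·mm = 9.1987 J

9.20 J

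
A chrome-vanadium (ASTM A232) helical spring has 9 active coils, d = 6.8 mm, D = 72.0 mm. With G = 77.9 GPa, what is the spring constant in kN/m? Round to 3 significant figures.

k = Gd⁴/(8D³N_a) = (77.9×10³ × 6.8⁴) / (8 × 72.0³ × 9)
  = 1.66561e+08 / 2.68739e+07 = 6.1979 N/mm

6.20 kN/m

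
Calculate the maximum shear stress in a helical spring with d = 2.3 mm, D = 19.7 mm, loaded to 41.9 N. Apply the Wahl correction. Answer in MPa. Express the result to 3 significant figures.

202 MPa

Spring index C = D/d = 19.7/2.3 = 8.5652
K_W = (4C−1)/(4C−4) + 0.615/C = 33.261/30.261 + 0.0718 = 1.1709
τ₀ = 8FD/(πd³) = 8·41.9·19.7/(π·2.3³) = 6603.44/38.224 = 172.76 MPa
τ_max = K·τ₀ = 1.1709 × 172.76 = 202.29 MPa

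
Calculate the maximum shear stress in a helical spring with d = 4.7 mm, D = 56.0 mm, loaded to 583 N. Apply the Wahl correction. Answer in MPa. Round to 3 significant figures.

Spring index C = D/d = 56.0/4.7 = 11.9149
K_W = (4C−1)/(4C−4) + 0.615/C = 46.660/43.660 + 0.0516 = 1.1203
τ₀ = 8FD/(πd³) = 8·583·56.0/(π·4.7³) = 261184/326.17 = 800.76 MPa
τ_max = K·τ₀ = 1.1203 × 800.76 = 897.12 MPa

897 MPa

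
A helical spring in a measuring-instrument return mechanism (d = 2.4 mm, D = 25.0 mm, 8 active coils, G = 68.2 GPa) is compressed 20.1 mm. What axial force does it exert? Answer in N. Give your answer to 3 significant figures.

k = Gd⁴/(8D³N_a) = (68.2×10³)(2.4⁴)/(8·25.0³·8) = 2.2627 N/mm
F = k·δ = 2.2627 × 20.1 = 45.481 N

45.5 N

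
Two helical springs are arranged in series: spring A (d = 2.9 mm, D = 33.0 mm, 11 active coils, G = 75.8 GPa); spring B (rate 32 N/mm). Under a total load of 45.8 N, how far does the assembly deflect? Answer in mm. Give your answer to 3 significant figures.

28.4 mm

k_A = Gd⁴/(8D³N_a) = (75.8×10³)(2.9⁴)/(8·33.0³·11) = 1.6953 N/mm
Series: 1/k_eq = 1/1.6953 + 1/32 = 0.62113; k_eq = 1.61 N/mm
δ = F/k_eq = 45.8/1.61 = 28.448 mm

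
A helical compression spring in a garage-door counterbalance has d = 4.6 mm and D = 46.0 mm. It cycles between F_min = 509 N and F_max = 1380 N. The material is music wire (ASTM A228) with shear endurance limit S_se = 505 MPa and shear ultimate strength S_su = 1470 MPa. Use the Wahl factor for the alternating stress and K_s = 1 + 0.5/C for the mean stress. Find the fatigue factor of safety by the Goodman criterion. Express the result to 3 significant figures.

C = D/d = 46.0/4.6 = 10.0000; K_W = (4C−1)/(4C−4)+0.615/C = 1.1448; K_s = 1+0.5/C = 1.0500
F_a = (F_max−F_min)/2 = 435.5 N; F_m = (F_max+F_min)/2 = 944.5 N
τ_a = K_W·8F_aD/(πd³) = 1.1448 × 524.1 = 600.01 MPa
τ_m = K_s·8F_mD/(πd³) = 1.0500 × 1136.6 = 1193.5 MPa
Goodman: 1/n_f = τ_a/S_se + τ_m/S_su = 600.01/505 + 1193.5/1470 = 1.18813 + 0.81189 = 2
n_f = 1/2 = 0.5

0.500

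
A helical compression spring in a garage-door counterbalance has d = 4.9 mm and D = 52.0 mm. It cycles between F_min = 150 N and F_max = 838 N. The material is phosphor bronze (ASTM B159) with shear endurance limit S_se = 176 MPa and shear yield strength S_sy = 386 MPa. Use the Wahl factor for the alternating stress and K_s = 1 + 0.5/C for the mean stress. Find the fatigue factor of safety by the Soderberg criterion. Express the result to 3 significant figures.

0.250

C = D/d = 52.0/4.9 = 10.6122; K_W = (4C−1)/(4C−4)+0.615/C = 1.1360; K_s = 1+0.5/C = 1.0471
F_a = (F_max−F_min)/2 = 344 N; F_m = (F_max+F_min)/2 = 494 N
τ_a = K_W·8F_aD/(πd³) = 1.1360 × 387.18 = 439.83 MPa
τ_m = K_s·8F_mD/(πd³) = 1.0471 × 556.01 = 582.21 MPa
Soderberg: 1/n_f = τ_a/S_se + τ_m/S_sy = 439.83/176 + 582.21/386 = 2.49903 + 1.50831 = 4.0073
n_f = 1/4.0073 = 0.2495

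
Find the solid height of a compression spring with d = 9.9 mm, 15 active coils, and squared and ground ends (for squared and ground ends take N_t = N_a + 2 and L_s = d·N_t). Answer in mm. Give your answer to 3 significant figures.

squared and ground ends: N_t = N_a + 2 = 15 + 2 = 17
L_s = d·N_t = 9.9 × 17 = 168.3 mm

168 mm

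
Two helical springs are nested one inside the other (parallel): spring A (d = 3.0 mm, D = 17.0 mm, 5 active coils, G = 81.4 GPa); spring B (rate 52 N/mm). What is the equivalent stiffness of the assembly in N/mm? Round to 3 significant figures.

k_A = Gd⁴/(8D³N_a) = (81.4×10³)(3.0⁴)/(8·17.0³·5) = 33.551 N/mm
Parallel: k_eq = 33.551 + 52 = 85.551 N/mm

85.6 N/mm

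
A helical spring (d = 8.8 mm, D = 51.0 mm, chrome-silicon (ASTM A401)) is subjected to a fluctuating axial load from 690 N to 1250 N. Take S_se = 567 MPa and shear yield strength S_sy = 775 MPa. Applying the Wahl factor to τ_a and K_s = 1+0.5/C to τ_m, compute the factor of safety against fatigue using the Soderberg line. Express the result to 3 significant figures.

C = D/d = 51.0/8.8 = 5.7955; K_W = (4C−1)/(4C−4)+0.615/C = 1.2625; K_s = 1+0.5/C = 1.0863
F_a = (F_max−F_min)/2 = 280 N; F_m = (F_max+F_min)/2 = 970 N
τ_a = K_W·8F_aD/(πd³) = 1.2625 × 53.361 = 67.369 MPa
τ_m = K_s·8F_mD/(πd³) = 1.0863 × 184.86 = 200.8 MPa
Soderberg: 1/n_f = τ_a/S_se + τ_m/S_sy = 67.369/567 + 200.8/775 = 0.11882 + 0.25910 = 0.37792
n_f = 1/0.37792 = 2.646

2.65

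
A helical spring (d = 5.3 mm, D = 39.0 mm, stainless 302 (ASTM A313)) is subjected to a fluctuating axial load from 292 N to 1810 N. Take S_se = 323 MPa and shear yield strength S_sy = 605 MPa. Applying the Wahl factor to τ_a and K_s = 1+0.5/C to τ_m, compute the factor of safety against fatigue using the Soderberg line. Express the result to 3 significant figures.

C = D/d = 39.0/5.3 = 7.3585; K_W = (4C−1)/(4C−4)+0.615/C = 1.2015; K_s = 1+0.5/C = 1.0679
F_a = (F_max−F_min)/2 = 759 N; F_m = (F_max+F_min)/2 = 1051 N
τ_a = K_W·8F_aD/(πd³) = 1.2015 × 506.31 = 608.35 MPa
τ_m = K_s·8F_mD/(πd³) = 1.0679 × 701.1 = 748.74 MPa
Soderberg: 1/n_f = τ_a/S_se + τ_m/S_sy = 608.35/323 + 748.74/605 = 1.88344 + 1.23758 = 3.121
n_f = 1/3.121 = 0.3204

0.320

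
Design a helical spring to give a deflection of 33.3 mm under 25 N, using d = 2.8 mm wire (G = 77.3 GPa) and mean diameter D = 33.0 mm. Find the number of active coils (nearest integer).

Required rate k = F/δ = 25/33.3 = 0.75075 N/mm
N_a = Gd⁴/(8D³k) = (77.3×10³ × 2.8⁴)/(8 × 33.0³ × 0.75075)
    = 4.75129e+06 / 215838 = 22.01 → 22 coils

22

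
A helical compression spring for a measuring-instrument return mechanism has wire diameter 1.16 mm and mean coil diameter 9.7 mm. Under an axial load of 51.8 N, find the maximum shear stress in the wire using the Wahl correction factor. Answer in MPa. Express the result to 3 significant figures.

964 MPa

Spring index C = D/d = 9.7/1.16 = 8.3621
K_W = (4C−1)/(4C−4) + 0.615/C = 32.448/29.448 + 0.0735 = 1.1754
τ₀ = 8FD/(πd³) = 8·51.8·9.7/(π·1.16³) = 4019.68/4.9037 = 819.72 MPa
τ_max = K·τ₀ = 1.1754 × 819.72 = 963.52 MPa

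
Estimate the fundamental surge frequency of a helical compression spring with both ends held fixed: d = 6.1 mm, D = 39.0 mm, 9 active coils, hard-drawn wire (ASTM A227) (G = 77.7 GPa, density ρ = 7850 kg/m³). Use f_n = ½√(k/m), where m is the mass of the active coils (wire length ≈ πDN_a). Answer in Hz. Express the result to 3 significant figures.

k = Gd⁴/(8D³N_a) = (77.7×10³)(6.1⁴)/(8·39.0³·9) = 25.189 N/mm = 25189 N/m
Wire length L = πDN_a = π·39.0·9 = 1102.7 mm
m = ρ·(πd²/4)·L = 7850 × 29.225×10⁻⁶ m² × 1.1027 m = 0.25297 kg
f_n = ½√(k/m) = 0.5·√(25189/0.25297) = 0.5·√(99572) = 157.78 Hz

158 Hz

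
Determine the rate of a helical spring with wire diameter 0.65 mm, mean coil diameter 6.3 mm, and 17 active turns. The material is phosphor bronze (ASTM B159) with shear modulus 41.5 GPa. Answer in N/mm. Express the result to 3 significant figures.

k = Gd⁴/(8D³N_a) = (41.5×10³ × 0.65⁴) / (8 × 6.3³ × 17)
  = 7408.01 / 34006.4 = 0.21784 N/mm

0.218 N/mm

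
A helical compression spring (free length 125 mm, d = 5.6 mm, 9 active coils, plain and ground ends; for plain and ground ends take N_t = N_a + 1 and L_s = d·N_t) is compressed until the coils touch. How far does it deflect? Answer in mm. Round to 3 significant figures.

69.0 mm

N_t = 10; L_s = 5.6·10 = 56 mm
δ_solid = L₀ − L_s = 125 − 56 = 69 mm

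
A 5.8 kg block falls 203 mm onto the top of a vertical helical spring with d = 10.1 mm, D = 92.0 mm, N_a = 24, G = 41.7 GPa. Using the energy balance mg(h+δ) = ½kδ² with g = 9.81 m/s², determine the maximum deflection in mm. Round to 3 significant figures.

111 mm

k = Gd⁴/(8D³N_a) = (41.7×10³)(10.1⁴)/(8·92.0³·24) = 2.9024 N/mm
W = mg = 5.8 × 9.81 = 56.898 N
½kδ² − Wδ − Wh = 0 → δ = (W + √(W² + 2kWh))/k
δ = (56.898 + √(3237.4 + 67047.1))/2.9024 = (56.898 + 265.11)/2.9024 = 110.95 mm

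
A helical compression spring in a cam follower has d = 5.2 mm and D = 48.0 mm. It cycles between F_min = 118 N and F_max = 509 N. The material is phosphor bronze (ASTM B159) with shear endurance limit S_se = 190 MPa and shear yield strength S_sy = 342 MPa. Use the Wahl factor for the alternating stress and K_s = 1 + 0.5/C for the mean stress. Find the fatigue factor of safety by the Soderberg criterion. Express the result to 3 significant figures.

C = D/d = 48.0/5.2 = 9.2308; K_W = (4C−1)/(4C−4)+0.615/C = 1.1577; K_s = 1+0.5/C = 1.0542
F_a = (F_max−F_min)/2 = 195.5 N; F_m = (F_max+F_min)/2 = 313.5 N
τ_a = K_W·8F_aD/(πd³) = 1.1577 × 169.95 = 196.76 MPa
τ_m = K_s·8F_mD/(πd³) = 1.0542 × 272.53 = 287.29 MPa
Soderberg: 1/n_f = τ_a/S_se + τ_m/S_sy = 196.76/190 + 287.29/342 = 1.03557 + 0.84002 = 1.8756
n_f = 1/1.8756 = 0.5332

0.533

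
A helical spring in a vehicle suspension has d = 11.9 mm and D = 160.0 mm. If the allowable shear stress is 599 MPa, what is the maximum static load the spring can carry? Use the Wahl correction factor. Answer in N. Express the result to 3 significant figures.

C = D/d = 160.0/11.9 = 13.4454
K_W = (4C−1)/(4C−4) + 0.615/C = 52.782/49.782 + 0.0457 = 1.1060
τ_max = K·8FD/(πd³) → F_max = τ_allow·πd³/(8DK)
F_max = 599·π·11.9³/(8·160.0·1.1060) = 3.1712e+06/1415.7 = 2240 N

2240 N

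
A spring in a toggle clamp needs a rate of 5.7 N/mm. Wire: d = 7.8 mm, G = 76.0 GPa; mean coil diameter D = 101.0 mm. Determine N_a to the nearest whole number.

N_a = Gd⁴/(8D³k) = (76.0×10³ × 7.8⁴)/(8 × 101.0³ × 5.7)
    = 2.81314e+08 / 4.69817e+07 = 5.988 → 6 coils

6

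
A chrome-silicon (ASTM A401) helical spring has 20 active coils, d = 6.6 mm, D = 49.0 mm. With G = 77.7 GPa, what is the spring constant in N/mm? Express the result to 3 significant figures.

k = Gd⁴/(8D³N_a) = (77.7×10³ × 6.6⁴) / (8 × 49.0³ × 20)
  = 1.47434e+08 / 1.88238e+07 = 7.8323 N/mm

7.83 N/mm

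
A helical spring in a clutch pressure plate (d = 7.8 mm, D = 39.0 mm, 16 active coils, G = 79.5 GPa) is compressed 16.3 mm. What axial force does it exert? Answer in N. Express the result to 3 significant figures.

k = Gd⁴/(8D³N_a) = (79.5×10³)(7.8⁴)/(8·39.0³·16) = 38.756 N/mm
F = k·δ = 38.756 × 16.3 = 631.73 N

632 N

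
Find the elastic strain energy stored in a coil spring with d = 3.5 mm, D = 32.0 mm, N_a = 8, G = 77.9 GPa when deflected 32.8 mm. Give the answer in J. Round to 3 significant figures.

3.00 J

k = Gd⁴/(8D³N_a) = (77.9×10³)(3.5⁴)/(8·32.0³·8) = 5.5742 N/mm
U = ½kδ² = 0.5 × 5.5742 × 32.8² = 2998.5 N·mm = 2.9985 J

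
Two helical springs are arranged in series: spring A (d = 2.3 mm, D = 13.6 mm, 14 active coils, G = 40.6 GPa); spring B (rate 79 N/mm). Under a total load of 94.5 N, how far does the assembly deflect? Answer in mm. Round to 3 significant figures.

k_A = Gd⁴/(8D³N_a) = (40.6×10³)(2.3⁴)/(8·13.6³·14) = 4.0328 N/mm
Series: 1/k_eq = 1/4.0328 + 1/79 = 0.26063; k_eq = 3.8369 N/mm
δ = F/k_eq = 94.5/3.8369 = 24.629 mm

24.6 mm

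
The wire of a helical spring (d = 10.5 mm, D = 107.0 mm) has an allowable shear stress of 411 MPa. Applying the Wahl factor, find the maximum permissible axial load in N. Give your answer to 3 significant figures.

C = D/d = 107.0/10.5 = 10.1905
K_W = (4C−1)/(4C−4) + 0.615/C = 39.762/36.762 + 0.0604 = 1.1420
τ_max = K·8FD/(πd³) → F_max = τ_allow·πd³/(8DK)
F_max = 411·π·10.5³/(8·107.0·1.1420) = 1.4947e+06/977.51 = 1529.1 N

1530 N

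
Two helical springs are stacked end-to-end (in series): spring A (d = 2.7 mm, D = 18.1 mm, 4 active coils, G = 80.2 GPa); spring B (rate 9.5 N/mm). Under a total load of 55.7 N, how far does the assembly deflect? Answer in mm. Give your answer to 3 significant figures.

8.34 mm

k_A = Gd⁴/(8D³N_a) = (80.2×10³)(2.7⁴)/(8·18.1³·4) = 22.462 N/mm
Series: 1/k_eq = 1/22.462 + 1/9.5 = 0.14978; k_eq = 6.6763 N/mm
δ = F/k_eq = 55.7/6.6763 = 8.3429 mm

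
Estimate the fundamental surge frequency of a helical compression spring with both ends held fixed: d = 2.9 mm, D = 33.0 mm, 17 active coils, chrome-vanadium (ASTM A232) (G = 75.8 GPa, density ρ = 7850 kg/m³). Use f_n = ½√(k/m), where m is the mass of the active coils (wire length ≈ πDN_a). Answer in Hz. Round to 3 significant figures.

k = Gd⁴/(8D³N_a) = (75.8×10³)(2.9⁴)/(8·33.0³·17) = 1.0969 N/mm = 1096.9 N/m
Wire length L = πDN_a = π·33.0·17 = 1762.4 mm
m = ρ·(πd²/4)·L = 7850 × 6.6052×10⁻⁶ m² × 1.7624 m = 0.091384 kg
f_n = ½√(k/m) = 0.5·√(1096.9/0.091384) = 0.5·√(12004) = 54.781 Hz

54.8 Hz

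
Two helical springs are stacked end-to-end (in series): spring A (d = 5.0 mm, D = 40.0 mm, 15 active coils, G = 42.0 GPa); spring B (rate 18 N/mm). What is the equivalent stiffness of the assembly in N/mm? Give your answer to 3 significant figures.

2.87 N/mm

k_A = Gd⁴/(8D³N_a) = (42.0×10³)(5.0⁴)/(8·40.0³·15) = 3.418 N/mm
Series: 1/k_eq = 1/3.418 + 1/18 = 0.34813; k_eq = 2.8725 N/mm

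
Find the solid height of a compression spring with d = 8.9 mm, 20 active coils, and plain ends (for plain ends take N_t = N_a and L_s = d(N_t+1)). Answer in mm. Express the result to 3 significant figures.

187 mm

plain ends: N_t = N_a = 20
L_s = d·(N_t+1) = 8.9 × 21 = 186.9 mm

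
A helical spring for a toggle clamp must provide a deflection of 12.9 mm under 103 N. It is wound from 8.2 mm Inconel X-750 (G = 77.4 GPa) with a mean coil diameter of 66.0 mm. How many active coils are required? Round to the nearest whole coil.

Required rate k = F/δ = 103/12.9 = 7.9845 N/mm
N_a = Gd⁴/(8D³k) = (77.4×10³ × 8.2⁴)/(8 × 66.0³ × 7.9845)
    = 3.49942e+08 / 1.83641e+07 = 19.06 → 19 coils

19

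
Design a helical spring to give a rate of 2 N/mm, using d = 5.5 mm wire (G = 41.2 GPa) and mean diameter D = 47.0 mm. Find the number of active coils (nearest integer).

23

N_a = Gd⁴/(8D³k) = (41.2×10³ × 5.5⁴)/(8 × 47.0³ × 2)
    = 3.77006e+07 / 1.66117e+06 = 22.7 → 23 coils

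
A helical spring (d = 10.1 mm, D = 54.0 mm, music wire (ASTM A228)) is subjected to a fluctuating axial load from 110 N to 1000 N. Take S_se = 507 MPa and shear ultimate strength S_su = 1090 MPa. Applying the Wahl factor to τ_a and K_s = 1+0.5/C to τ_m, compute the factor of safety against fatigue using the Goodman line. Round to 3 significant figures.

4.44

C = D/d = 54.0/10.1 = 5.3465; K_W = (4C−1)/(4C−4)+0.615/C = 1.2876; K_s = 1+0.5/C = 1.0935
F_a = (F_max−F_min)/2 = 445 N; F_m = (F_max+F_min)/2 = 555 N
τ_a = K_W·8F_aD/(πd³) = 1.2876 × 59.392 = 76.472 MPa
τ_m = K_s·8F_mD/(πd³) = 1.0935 × 74.073 = 81.001 MPa
Goodman: 1/n_f = τ_a/S_se + τ_m/S_su = 76.472/507 + 81.001/1090 = 0.15083 + 0.07431 = 0.22515
n_f = 1/0.22515 = 4.442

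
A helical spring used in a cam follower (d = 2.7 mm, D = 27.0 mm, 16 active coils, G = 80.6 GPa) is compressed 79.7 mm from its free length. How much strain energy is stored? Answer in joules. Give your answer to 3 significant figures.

5.40 J

k = Gd⁴/(8D³N_a) = (80.6×10³)(2.7⁴)/(8·27.0³·16) = 1.7002 N/mm
U = ½kδ² = 0.5 × 1.7002 × 79.7² = 5399.8 N·mm = 5.3998 J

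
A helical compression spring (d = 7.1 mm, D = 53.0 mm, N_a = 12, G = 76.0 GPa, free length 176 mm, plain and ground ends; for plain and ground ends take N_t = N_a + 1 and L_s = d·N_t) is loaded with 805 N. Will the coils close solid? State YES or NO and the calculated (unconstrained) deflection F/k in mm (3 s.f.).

NO, δ = 59.6 mm

k = Gd⁴/(8D³N_a) = (76.0×10³)(7.1⁴)/(8·53.0³·12) = 13.513 N/mm
N_t = 13; L_s = 7.1·13 = 92.3 mm; δ_solid = L₀ − L_s = 176 − 92.3 = 83.7 mm
δ = F/k = 805/13.513 = 59.573 mm
δ < δ_solid → spring does not go solid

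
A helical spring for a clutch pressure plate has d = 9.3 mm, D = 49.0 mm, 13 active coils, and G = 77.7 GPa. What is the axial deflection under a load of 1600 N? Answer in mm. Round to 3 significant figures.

k = Gd⁴/(8D³N_a) = (77.7×10³)(9.3⁴)/(8·49.0³·13) = 47.504 N/mm
δ = F/k = 1600 / 47.504 = 33.681 mm

33.7 mm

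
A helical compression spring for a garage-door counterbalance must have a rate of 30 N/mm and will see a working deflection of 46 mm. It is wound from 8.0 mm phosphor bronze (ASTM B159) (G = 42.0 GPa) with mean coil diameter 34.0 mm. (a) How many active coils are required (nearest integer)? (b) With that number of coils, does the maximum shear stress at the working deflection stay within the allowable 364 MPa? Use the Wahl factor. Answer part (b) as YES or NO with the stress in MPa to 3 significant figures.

N_a = Gd⁴/(8D³k) = (42.0×10³)(8.0⁴)/(8·34.0³·30) = 18.24 → N_a = 18
Actual rate k = Gd⁴/(8D³·18) = 30.396 N/mm
Working load F = kδ = 30.396·46 = 1398.2 N
C = 34.0/8.0 = 4.2500; K_W = (4C−1)/(4C−4)+0.615/C = 1.3755
τ_max = K_W·8FD/(πd³) = 1.3755·236.44 = 325.21 MPa
τ_max ≤ 364 MPa → acceptable

(a) 18 coils; (b) YES, τ_max = 325 MPa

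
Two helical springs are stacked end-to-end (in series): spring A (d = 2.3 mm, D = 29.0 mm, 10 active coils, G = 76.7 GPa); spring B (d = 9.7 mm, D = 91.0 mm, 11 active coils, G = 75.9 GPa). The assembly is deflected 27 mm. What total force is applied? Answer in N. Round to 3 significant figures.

26.8 N

k_A = Gd⁴/(8D³N_a) = (76.7×10³)(2.3⁴)/(8·29.0³·10) = 1.1001 N/mm
k_B = Gd⁴/(8D³N_a) = (75.9×10³)(9.7⁴)/(8·91.0³·11) = 10.133 N/mm
Series: 1/k_eq = 1/1.1001 + 1/10.133 = 1.0077; k_eq = 0.99234 N/mm
F = k_eq·δ = 0.99234·27 = 26.793 N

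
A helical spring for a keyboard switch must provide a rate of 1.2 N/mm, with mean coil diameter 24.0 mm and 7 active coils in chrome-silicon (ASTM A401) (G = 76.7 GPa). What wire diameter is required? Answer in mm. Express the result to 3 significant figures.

d = (8D³N_a·k / G)^(1/4) = (8·24.0³·7·1.2 / (76.7×10³))^0.25
  = (12.112)^0.25 = 1.8655 mm

1.87 mm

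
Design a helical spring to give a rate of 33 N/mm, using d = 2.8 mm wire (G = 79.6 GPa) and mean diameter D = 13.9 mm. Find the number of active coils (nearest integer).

7

N_a = Gd⁴/(8D³k) = (79.6×10³ × 2.8⁴)/(8 × 13.9³ × 33)
    = 4.89266e+06 / 709003 = 6.901 → 7 coils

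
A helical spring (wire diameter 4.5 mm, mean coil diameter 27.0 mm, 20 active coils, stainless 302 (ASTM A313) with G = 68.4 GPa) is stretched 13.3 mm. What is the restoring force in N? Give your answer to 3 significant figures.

k = Gd⁴/(8D³N_a) = (68.4×10³)(4.5⁴)/(8·27.0³·20) = 8.9062 N/mm
F = k·δ = 8.9062 × 13.3 = 118.45 N

118 N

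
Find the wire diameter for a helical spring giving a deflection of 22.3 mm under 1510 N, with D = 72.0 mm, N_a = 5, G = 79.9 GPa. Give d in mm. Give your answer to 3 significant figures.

10.6 mm

Required rate k = F/δ = 1510/22.3 = 67.713 N/mm
d = (8D³N_a·k / G)^(1/4) = (8·72.0³·5·67.713 / (79.9×10³))^0.25
  = (12653)^0.25 = 10.6059 mm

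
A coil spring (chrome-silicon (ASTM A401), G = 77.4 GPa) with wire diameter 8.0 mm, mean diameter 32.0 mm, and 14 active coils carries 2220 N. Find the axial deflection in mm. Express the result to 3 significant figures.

k = Gd⁴/(8D³N_a) = (77.4×10³)(8.0⁴)/(8·32.0³·14) = 86.384 N/mm
δ = F/k = 2220 / 86.384 = 25.699 mm

25.7 mm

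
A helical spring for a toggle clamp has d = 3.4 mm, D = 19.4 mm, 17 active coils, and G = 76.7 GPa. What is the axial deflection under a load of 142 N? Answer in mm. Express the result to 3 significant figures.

k = Gd⁴/(8D³N_a) = (76.7×10³)(3.4⁴)/(8·19.4³·17) = 10.322 N/mm
δ = F/k = 142 / 10.322 = 13.757 mm

13.8 mm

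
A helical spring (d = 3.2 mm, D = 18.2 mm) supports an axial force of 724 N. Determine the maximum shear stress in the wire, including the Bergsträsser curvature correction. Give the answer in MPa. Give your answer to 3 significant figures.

Spring index C = D/d = 18.2/3.2 = 5.6875
K_B = (4C+2)/(4C−3) = 24.750/19.750 = 1.2532
τ₀ = 8FD/(πd³) = 8·724·18.2/(π·3.2³) = 105414/102.94 = 1024 MPa
τ_max = K·τ₀ = 1.2532 × 1024 = 1283.2 MPa

1280 MPa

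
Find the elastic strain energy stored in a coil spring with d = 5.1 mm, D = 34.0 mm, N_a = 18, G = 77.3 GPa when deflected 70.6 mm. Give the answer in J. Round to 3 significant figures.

23.0 J

k = Gd⁴/(8D³N_a) = (77.3×10³)(5.1⁴)/(8·34.0³·18) = 9.2398 N/mm
U = ½kδ² = 0.5 × 9.2398 × 70.6² = 23027 N·mm = 23.027 J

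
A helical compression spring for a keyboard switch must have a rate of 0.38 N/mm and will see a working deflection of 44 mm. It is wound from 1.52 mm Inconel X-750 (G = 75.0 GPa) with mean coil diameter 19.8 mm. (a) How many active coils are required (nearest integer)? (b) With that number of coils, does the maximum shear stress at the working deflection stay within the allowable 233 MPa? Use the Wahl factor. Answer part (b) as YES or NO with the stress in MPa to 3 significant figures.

N_a = Gd⁴/(8D³k) = (75.0×10³)(1.52⁴)/(8·19.8³·0.38) = 16.97 → N_a = 17
Actual rate k = Gd⁴/(8D³·17) = 0.37923 N/mm
Working load F = kδ = 0.37923·44 = 16.686 N
C = 19.8/1.52 = 13.0263; K_W = (4C−1)/(4C−4)+0.615/C = 1.1096
τ_max = K_W·8FD/(πd³) = 1.1096·239.57 = 265.82 MPa
τ_max > 233 MPa → exceeds allowable

(a) 17 coils; (b) NO, τ_max = 266 MPa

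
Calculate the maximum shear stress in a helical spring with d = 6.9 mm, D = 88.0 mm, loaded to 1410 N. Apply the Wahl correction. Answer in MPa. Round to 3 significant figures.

Spring index C = D/d = 88.0/6.9 = 12.7536
K_W = (4C−1)/(4C−4) + 0.615/C = 50.014/47.014 + 0.0482 = 1.1120
τ₀ = 8FD/(πd³) = 8·1410·88.0/(π·6.9³) = 992640/1032 = 961.82 MPa
τ_max = K·τ₀ = 1.1120 × 961.82 = 1069.6 MPa

1070 MPa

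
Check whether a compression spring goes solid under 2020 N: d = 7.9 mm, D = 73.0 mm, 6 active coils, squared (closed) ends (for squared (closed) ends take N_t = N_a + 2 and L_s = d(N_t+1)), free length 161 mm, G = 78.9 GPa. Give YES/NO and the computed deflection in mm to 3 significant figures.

YES, δ = 123 mm

k = Gd⁴/(8D³N_a) = (78.9×10³)(7.9⁴)/(8·73.0³·6) = 16.458 N/mm
N_t = 8; L_s = 7.9·9 = 71.1 mm; δ_solid = L₀ − L_s = 161 − 71.1 = 89.9 mm
δ = F/k = 2020/16.458 = 122.74 mm
δ ≥ δ_solid → spring goes solid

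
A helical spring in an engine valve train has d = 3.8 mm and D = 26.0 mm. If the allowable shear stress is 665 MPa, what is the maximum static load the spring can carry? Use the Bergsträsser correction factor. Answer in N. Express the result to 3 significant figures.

C = D/d = 26.0/3.8 = 6.8421
K_B = (4C+2)/(4C−3) = 29.368/24.368 = 1.2052
τ_max = K·8FD/(πd³) → F_max = τ_allow·πd³/(8DK)
F_max = 665·π·3.8³/(8·26.0·1.2052) = 1.1464e+05/250.68 = 457.3 N

457 N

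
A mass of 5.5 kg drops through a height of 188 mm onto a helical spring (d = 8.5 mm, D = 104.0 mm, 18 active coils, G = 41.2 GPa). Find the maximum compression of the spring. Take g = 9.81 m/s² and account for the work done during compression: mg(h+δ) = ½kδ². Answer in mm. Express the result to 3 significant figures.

k = Gd⁴/(8D³N_a) = (41.2×10³)(8.5⁴)/(8·104.0³·18) = 1.3277 N/mm
W = mg = 5.5 × 9.81 = 53.955 N
½kδ² − Wδ − Wh = 0 → δ = (W + √(W² + 2kWh))/k
δ = (53.955 + √(2911.1 + 26935.8))/1.3277 = (53.955 + 172.76)/1.3277 = 170.76 mm

171 mm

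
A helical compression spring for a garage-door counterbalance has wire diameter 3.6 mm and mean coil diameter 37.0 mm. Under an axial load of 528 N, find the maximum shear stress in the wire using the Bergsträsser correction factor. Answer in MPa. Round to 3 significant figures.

Spring index C = D/d = 37.0/3.6 = 10.2778
K_B = (4C+2)/(4C−3) = 43.111/38.111 = 1.1312
τ₀ = 8FD/(πd³) = 8·528·37.0/(π·3.6³) = 156288/146.57 = 1066.3 MPa
τ_max = K·τ₀ = 1.1312 × 1066.3 = 1206.2 MPa

1210 MPa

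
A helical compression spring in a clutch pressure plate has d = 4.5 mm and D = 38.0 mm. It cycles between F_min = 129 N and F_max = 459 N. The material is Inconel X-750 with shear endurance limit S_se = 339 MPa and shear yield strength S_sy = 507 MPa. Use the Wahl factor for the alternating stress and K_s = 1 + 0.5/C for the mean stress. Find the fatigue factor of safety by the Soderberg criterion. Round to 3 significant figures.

0.794

C = D/d = 38.0/4.5 = 8.4444; K_W = (4C−1)/(4C−4)+0.615/C = 1.1736; K_s = 1+0.5/C = 1.0592
F_a = (F_max−F_min)/2 = 165 N; F_m = (F_max+F_min)/2 = 294 N
τ_a = K_W·8F_aD/(πd³) = 1.1736 × 175.21 = 205.63 MPa
τ_m = K_s·8F_mD/(πd³) = 1.0592 × 312.2 = 330.69 MPa
Soderberg: 1/n_f = τ_a/S_se + τ_m/S_sy = 205.63/339 + 330.69/507 = 0.60657 + 0.65224 = 1.2588
n_f = 1/1.2588 = 0.7944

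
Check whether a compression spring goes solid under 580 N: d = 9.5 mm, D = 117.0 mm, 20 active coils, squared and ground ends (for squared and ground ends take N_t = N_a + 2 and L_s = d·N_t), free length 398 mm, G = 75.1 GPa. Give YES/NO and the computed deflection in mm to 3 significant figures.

k = Gd⁴/(8D³N_a) = (75.1×10³)(9.5⁴)/(8·117.0³·20) = 2.387 N/mm
N_t = 22; L_s = 9.5·22 = 209 mm; δ_solid = L₀ − L_s = 398 − 209 = 189 mm
δ = F/k = 580/2.387 = 242.98 mm
δ ≥ δ_solid → spring goes solid

YES, δ = 243 mm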